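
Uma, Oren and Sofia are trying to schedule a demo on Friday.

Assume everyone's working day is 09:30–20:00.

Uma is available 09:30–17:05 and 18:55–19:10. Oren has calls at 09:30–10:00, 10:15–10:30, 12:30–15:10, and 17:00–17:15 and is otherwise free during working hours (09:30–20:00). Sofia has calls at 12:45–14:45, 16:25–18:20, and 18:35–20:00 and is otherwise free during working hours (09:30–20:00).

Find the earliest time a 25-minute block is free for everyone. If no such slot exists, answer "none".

10:30

Oren free within 09:30–20:00: 10:00–10:15, 10:30–12:30, 15:10–17:00, 17:15–20:00.
Sofia free within 09:30–20:00: 09:30–12:45, 14:45–16:25, 18:20–18:35.
Uma ∩ Oren: 10:00–10:15, 10:30–12:30, 15:10–17:00, 18:55–19:10.
Uma ∩ Oren ∩ Sofia: 10:00–10:15, 10:30–12:30, 15:10–16:25.
Windows ≥ 25 min: 10:30–12:30, 15:10–16:25.
Earliest such window starts at 10:30.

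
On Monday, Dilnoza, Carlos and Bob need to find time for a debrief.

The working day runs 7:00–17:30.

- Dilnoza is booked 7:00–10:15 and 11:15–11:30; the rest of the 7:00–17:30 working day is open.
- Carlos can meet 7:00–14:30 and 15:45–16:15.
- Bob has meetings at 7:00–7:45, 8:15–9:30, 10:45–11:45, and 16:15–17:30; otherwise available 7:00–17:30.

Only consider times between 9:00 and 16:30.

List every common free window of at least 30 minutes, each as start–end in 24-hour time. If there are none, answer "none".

10:15–10:45, 11:45–14:30, 15:45–16:15

Dilnoza free within 07:00–17:30: 10:15–11:15, 11:30–17:30.
Bob free within 07:00–17:30: 07:45–08:15, 09:30–10:45, 11:45–16:15.
Dilnoza ∩ Carlos: 10:15–11:15, 11:30–14:30, 15:45–16:15.
Dilnoza ∩ Carlos ∩ Bob: 10:15–10:45, 11:45–14:30, 15:45–16:15.
Restricted to 09:00–16:30: 10:15–10:45, 11:45–14:30, 15:45–16:15.
Windows ≥ 30 min: 10:15–10:45, 11:45–14:30, 15:45–16:15.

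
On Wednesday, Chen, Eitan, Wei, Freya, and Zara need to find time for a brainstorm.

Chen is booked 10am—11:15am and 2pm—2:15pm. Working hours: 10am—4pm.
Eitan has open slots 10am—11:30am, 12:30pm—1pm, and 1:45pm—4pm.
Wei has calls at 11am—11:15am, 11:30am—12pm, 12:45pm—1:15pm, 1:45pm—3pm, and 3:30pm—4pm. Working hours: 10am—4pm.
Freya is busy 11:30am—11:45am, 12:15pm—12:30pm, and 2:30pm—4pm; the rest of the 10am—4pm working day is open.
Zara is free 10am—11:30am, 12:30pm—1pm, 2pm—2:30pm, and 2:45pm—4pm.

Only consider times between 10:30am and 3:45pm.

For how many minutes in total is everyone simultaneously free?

30 minutes

Chen free within 10:00–16:00: 11:15–14:00, 14:15–16:00.
Wei free within 10:00–16:00: 10:00–11:00, 11:15–11:30, 12:00–12:45, 13:15–13:45, 15:00–15:30.
Freya free within 10:00–16:00: 10:00–11:30, 11:45–12:15, 12:30–14:30.
Chen ∩ Eitan: 11:15–11:30, 12:30–13:00, 13:45–14:00, 14:15–16:00.
Chen ∩ Eitan ∩ Wei: 11:15–11:30, 12:30–12:45, 15:00–15:30.
Chen ∩ Eitan ∩ Wei ∩ Freya: 11:15–11:30, 12:30–12:45.
Chen ∩ Eitan ∩ Wei ∩ Freya ∩ Zara: 11:15–11:30, 12:30–12:45.
Restricted to 10:30–15:45: 11:15–11:30, 12:30–12:45.
Total common minutes: 15 + 15 = 30.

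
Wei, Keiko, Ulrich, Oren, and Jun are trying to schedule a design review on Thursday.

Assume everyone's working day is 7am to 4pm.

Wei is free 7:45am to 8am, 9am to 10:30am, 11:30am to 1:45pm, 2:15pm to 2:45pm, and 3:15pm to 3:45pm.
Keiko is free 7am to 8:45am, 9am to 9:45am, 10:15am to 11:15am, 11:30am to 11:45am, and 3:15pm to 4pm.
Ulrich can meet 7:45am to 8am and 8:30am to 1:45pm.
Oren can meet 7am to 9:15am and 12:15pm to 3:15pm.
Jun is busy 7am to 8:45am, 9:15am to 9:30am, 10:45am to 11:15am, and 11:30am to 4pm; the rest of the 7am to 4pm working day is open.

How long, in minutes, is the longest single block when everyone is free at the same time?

Jun free within 07:00–16:00: 08:45–09:15, 09:30–10:45, 11:15–11:30.
Wei ∩ Keiko: 07:45–08:00, 09:00–09:45, 10:15–10:30, 11:30–11:45, 15:15–15:45.
Wei ∩ Keiko ∩ Ulrich: 07:45–08:00, 09:00–09:45, 10:15–10:30, 11:30–11:45.
Wei ∩ Keiko ∩ Ulrich ∩ Oren: 07:45–08:00, 09:00–09:15.
Wei ∩ Keiko ∩ Ulrich ∩ Oren ∩ Jun: 09:00–09:15.
Single common window of 15 minutes.

15 minutes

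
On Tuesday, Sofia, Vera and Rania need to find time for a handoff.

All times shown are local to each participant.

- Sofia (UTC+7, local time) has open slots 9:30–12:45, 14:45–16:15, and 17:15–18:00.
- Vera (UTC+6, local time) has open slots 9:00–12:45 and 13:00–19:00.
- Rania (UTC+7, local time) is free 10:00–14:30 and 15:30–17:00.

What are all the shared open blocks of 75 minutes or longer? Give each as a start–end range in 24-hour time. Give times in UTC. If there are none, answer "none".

Sofia → UTC: 02:30–05:45, 07:45–09:15, 10:15–11:00.
Vera → UTC: 03:00–06:45, 07:00–13:00.
Rania → UTC: 03:00–07:30, 08:30–10:00.
Sofia ∩ Vera: 03:00–05:45, 07:45–09:15, 10:15–11:00.
Sofia ∩ Vera ∩ Rania: 03:00–05:45, 08:30–09:15.
Windows ≥ 75 min: 03:00–05:45.

03:00–05:45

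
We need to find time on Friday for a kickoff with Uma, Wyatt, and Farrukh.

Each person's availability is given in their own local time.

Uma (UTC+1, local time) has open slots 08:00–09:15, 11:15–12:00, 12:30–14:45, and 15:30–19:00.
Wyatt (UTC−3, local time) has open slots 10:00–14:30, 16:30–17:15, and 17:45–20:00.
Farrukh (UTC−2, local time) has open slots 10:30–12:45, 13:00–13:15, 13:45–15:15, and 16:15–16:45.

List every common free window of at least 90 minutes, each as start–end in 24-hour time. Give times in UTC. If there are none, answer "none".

15:45–17:15

Uma → UTC: 07:00–08:15, 10:15–11:00, 11:30–13:45, 14:30–18:00.
Wyatt → UTC: 13:00–17:30, 19:30–20:15, 20:45–23:00.
Farrukh → UTC: 12:30–14:45, 15:00–15:15, 15:45–17:15, 18:15–18:45.
Uma ∩ Wyatt: 13:00–13:45, 14:30–17:30.
Uma ∩ Wyatt ∩ Farrukh: 13:00–13:45, 14:30–14:45, 15:00–15:15, 15:45–17:15.
Windows ≥ 90 min: 15:45–17:15.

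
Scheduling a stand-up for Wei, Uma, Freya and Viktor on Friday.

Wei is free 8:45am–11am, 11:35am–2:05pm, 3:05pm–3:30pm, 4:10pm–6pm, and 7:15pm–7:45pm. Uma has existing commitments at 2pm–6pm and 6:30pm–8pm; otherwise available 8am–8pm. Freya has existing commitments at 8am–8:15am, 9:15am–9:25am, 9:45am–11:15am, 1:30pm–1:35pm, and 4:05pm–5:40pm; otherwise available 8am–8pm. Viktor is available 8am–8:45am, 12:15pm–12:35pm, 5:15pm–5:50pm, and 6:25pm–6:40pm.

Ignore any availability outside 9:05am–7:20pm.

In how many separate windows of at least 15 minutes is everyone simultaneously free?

Uma free within 08:00–20:00: 08:00–14:00, 18:00–18:30.
Freya free within 08:00–20:00: 08:15–09:15, 09:25–09:45, 11:15–13:30, 13:35–16:05, 17:40–20:00.
Wei ∩ Uma: 08:45–11:00, 11:35–14:00.
Wei ∩ Uma ∩ Freya: 08:45–09:15, 09:25–09:45, 11:35–13:30, 13:35–14:00.
Wei ∩ Uma ∩ Freya ∩ Viktor: 12:15–12:35.
Restricted to 09:05–19:20: 12:15–12:35.
Windows ≥ 15 min: 12:15–12:35.
That's 1 window.

1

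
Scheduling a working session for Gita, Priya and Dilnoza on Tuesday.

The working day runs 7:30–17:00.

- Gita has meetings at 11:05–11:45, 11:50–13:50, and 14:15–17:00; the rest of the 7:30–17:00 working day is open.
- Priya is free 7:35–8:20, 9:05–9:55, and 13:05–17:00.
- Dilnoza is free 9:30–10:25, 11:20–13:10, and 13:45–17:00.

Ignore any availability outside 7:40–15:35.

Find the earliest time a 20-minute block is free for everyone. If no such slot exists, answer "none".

09:30

Gita free within 07:30–17:00: 07:30–11:05, 11:45–11:50, 13:50–14:15.
Gita ∩ Priya: 07:35–08:20, 09:05–09:55, 13:50–14:15.
Gita ∩ Priya ∩ Dilnoza: 09:30–09:55, 13:50–14:15.
Restricted to 07:40–15:35: 09:30–09:55, 13:50–14:15.
Windows ≥ 20 min: 09:30–09:55, 13:50–14:15.
Earliest such window starts at 09:30.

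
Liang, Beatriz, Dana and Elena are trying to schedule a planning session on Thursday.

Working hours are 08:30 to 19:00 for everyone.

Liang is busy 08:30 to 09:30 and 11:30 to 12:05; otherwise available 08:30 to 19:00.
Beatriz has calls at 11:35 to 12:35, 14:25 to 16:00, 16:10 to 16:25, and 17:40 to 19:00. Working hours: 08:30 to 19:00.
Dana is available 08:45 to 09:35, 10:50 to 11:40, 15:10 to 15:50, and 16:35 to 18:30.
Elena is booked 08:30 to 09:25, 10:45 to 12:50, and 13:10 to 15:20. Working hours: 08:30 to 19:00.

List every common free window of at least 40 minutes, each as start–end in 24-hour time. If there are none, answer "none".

16:35–17:40

Liang free within 08:30–19:00: 09:30–11:30, 12:05–19:00.
Beatriz free within 08:30–19:00: 08:30–11:35, 12:35–14:25, 16:00–16:10, 16:25–17:40.
Elena free within 08:30–19:00: 09:25–10:45, 12:50–13:10, 15:20–19:00.
Liang ∩ Beatriz: 09:30–11:30, 12:35–14:25, 16:00–16:10, 16:25–17:40.
Liang ∩ Beatriz ∩ Dana: 09:30–09:35, 10:50–11:30, 16:35–17:40.
Liang ∩ Beatriz ∩ Dana ∩ Elena: 09:30–09:35, 16:35–17:40.
Windows ≥ 40 min: 16:35–17:40.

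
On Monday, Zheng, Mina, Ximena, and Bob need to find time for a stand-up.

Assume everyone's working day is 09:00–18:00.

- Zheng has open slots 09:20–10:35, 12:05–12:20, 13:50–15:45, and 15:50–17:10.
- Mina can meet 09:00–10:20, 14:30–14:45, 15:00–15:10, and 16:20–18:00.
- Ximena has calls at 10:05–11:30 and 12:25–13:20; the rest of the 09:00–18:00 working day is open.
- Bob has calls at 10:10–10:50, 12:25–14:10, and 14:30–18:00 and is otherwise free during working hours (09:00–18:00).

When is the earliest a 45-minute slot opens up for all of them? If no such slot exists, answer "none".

Ximena free within 09:00–18:00: 09:00–10:05, 11:30–12:25, 13:20–18:00.
Bob free within 09:00–18:00: 09:00–10:10, 10:50–12:25, 14:10–14:30.
Zheng ∩ Mina: 09:20–10:20, 14:30–14:45, 15:00–15:10, 16:20–17:10.
Zheng ∩ Mina ∩ Ximena: 09:20–10:05, 14:30–14:45, 15:00–15:10, 16:20–17:10.
Zheng ∩ Mina ∩ Ximena ∩ Bob: 09:20–10:05.
Windows ≥ 45 min: 09:20–10:05.
Earliest such window starts at 09:20.

09:20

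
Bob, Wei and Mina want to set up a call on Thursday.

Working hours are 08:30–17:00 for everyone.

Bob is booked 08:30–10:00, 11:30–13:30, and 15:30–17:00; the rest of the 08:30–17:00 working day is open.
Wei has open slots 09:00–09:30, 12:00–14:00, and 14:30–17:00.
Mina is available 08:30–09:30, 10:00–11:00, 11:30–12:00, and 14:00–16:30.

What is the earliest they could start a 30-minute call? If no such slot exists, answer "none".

14:30

Bob free within 08:30–17:00: 10:00–11:30, 13:30–15:30.
Bob ∩ Wei: 13:30–14:00, 14:30–15:30.
Bob ∩ Wei ∩ Mina: 14:30–15:30.
Windows ≥ 30 min: 14:30–15:30.
Earliest such window starts at 14:30.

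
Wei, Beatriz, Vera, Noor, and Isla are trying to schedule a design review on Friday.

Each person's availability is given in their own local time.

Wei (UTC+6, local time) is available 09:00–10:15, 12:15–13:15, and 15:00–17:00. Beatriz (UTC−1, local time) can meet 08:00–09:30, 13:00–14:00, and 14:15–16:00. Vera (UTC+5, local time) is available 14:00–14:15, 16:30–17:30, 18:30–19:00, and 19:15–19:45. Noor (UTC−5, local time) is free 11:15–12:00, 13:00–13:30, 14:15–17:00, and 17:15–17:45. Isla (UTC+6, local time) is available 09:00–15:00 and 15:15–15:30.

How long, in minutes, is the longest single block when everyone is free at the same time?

0 minutes

Wei → UTC: 03:00–04:15, 06:15–07:15, 09:00–11:00.
Beatriz → UTC: 09:00–10:30, 14:00–15:00, 15:15–17:00.
Vera → UTC: 09:00–09:15, 11:30–12:30, 13:30–14:00, 14:15–14:45.
Noor → UTC: 16:15–17:00, 18:00–18:30, 19:15–22:00, 22:15–22:45.
Isla → UTC: 03:00–09:00, 09:15–09:30.
Wei ∩ Beatriz: 09:00–10:30.
Wei ∩ Beatriz ∩ Vera: 09:00–09:15.
Wei ∩ Beatriz ∩ Vera ∩ Noor: (none).
Wei ∩ Beatriz ∩ Vera ∩ Noor ∩ Isla: (none).
No common window.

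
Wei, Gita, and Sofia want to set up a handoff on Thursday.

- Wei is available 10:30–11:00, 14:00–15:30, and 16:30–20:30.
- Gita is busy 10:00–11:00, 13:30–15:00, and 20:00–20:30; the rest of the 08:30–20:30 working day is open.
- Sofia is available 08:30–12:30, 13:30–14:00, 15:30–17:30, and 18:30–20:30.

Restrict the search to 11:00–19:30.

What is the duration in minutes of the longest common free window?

60 minutes

Gita free within 08:30–20:30: 08:30–10:00, 11:00–13:30, 15:00–20:00.
Wei ∩ Gita: 15:00–15:30, 16:30–20:00.
Wei ∩ Gita ∩ Sofia: 16:30–17:30, 18:30–20:00.
Restricted to 11:00–19:30: 16:30–17:30, 18:30–19:30.
Common window lengths: 60, 60 min; longest is 60.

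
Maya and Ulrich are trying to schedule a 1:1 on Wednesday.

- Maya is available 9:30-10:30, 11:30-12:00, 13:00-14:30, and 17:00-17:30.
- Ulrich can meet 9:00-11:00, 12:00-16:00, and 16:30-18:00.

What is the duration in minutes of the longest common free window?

Maya ∩ Ulrich: 09:30–10:30, 13:00–14:30, 17:00–17:30.
Common window lengths: 60, 90, 30 min; longest is 90.

90 minutes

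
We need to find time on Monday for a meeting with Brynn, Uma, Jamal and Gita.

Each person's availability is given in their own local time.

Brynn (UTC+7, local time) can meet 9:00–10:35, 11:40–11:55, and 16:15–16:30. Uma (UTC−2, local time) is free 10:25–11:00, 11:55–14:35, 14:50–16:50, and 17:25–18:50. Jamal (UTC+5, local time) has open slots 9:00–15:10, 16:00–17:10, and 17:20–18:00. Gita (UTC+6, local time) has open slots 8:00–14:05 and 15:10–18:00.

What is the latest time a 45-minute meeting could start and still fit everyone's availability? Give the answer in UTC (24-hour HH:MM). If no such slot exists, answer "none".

none

Brynn → UTC: 02:00–03:35, 04:40–04:55, 09:15–09:30.
Uma → UTC: 12:25–13:00, 13:55–16:35, 16:50–18:50, 19:25–20:50.
Jamal → UTC: 04:00–10:10, 11:00–12:10, 12:20–13:00.
Gita → UTC: 02:00–08:05, 09:10–12:00.
Brynn ∩ Uma: (none).
Brynn ∩ Uma ∩ Jamal: (none).
Brynn ∩ Uma ∩ Jamal ∩ Gita: (none).
Windows ≥ 45 min: (none).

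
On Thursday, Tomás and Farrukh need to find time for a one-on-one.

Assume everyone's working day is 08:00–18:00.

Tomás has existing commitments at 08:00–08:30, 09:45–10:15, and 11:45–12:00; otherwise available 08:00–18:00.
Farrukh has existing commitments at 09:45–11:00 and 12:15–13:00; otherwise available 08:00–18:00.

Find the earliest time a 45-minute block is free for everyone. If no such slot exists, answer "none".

Tomás free within 08:00–18:00: 08:30–09:45, 10:15–11:45, 12:00–18:00.
Farrukh free within 08:00–18:00: 08:00–09:45, 11:00–12:15, 13:00–18:00.
Tomás ∩ Farrukh: 08:30–09:45, 11:00–11:45, 12:00–12:15, 13:00–18:00.
Windows ≥ 45 min: 08:30–09:45, 11:00–11:45, 13:00–18:00.
Earliest such window starts at 08:30.

08:30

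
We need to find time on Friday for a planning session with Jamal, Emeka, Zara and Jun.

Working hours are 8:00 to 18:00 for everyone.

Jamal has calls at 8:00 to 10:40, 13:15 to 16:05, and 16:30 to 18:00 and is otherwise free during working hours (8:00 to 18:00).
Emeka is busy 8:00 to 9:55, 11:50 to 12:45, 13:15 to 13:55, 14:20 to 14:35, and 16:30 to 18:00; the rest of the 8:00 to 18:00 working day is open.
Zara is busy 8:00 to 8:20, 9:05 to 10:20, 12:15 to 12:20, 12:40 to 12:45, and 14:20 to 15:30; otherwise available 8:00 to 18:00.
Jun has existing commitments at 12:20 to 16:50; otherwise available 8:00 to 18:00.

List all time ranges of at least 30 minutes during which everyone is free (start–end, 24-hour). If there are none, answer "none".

Jamal free within 08:00–18:00: 10:40–13:15, 16:05–16:30.
Emeka free within 08:00–18:00: 09:55–11:50, 12:45–13:15, 13:55–14:20, 14:35–16:30.
Zara free within 08:00–18:00: 08:20–09:05, 10:20–12:15, 12:20–12:40, 12:45–14:20, 15:30–18:00.
Jun free within 08:00–18:00: 08:00–12:20, 16:50–18:00.
Jamal ∩ Emeka: 10:40–11:50, 12:45–13:15, 16:05–16:30.
Jamal ∩ Emeka ∩ Zara: 10:40–11:50, 12:45–13:15, 16:05–16:30.
Jamal ∩ Emeka ∩ Zara ∩ Jun: 10:40–11:50.
Windows ≥ 30 min: 10:40–11:50.

10:40–11:50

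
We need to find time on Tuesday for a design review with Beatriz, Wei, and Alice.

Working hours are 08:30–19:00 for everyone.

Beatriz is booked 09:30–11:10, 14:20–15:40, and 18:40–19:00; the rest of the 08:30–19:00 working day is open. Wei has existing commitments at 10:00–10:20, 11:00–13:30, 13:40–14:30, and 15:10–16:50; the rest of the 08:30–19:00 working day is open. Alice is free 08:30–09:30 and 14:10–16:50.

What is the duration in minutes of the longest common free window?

Beatriz free within 08:30–19:00: 08:30–09:30, 11:10–14:20, 15:40–18:40.
Wei free within 08:30–19:00: 08:30–10:00, 10:20–11:00, 13:30–13:40, 14:30–15:10, 16:50–19:00.
Beatriz ∩ Wei: 08:30–09:30, 13:30–13:40, 16:50–18:40.
Beatriz ∩ Wei ∩ Alice: 08:30–09:30.
Single common window of 60 minutes.

60 minutes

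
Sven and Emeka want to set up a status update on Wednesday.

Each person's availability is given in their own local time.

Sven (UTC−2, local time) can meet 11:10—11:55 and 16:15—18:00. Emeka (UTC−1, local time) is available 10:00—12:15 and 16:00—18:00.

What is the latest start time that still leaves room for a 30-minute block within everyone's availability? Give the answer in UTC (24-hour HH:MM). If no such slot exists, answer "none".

Sven → UTC: 13:10–13:55, 18:15–20:00.
Emeka → UTC: 11:00–13:15, 17:00–19:00.
Sven ∩ Emeka: 13:10–13:15, 18:15–19:00.
Windows ≥ 30 min: 18:15–19:00.
Latest start in the last window 18:15–19:00 is 19:00 − 30 min = 18:30.

18:30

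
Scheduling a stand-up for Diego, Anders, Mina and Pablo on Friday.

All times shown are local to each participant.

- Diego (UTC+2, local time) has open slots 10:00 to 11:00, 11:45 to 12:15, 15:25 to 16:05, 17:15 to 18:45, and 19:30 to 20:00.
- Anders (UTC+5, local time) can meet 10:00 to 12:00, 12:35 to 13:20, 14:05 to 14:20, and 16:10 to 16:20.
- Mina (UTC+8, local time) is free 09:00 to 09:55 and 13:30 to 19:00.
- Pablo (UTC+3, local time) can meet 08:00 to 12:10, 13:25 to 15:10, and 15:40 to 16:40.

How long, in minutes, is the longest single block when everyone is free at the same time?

Diego → UTC: 08:00–09:00, 09:45–10:15, 13:25–14:05, 15:15–16:45, 17:30–18:00.
Anders → UTC: 05:00–07:00, 07:35–08:20, 09:05–09:20, 11:10–11:20.
Mina → UTC: 01:00–01:55, 05:30–11:00.
Pablo → UTC: 05:00–09:10, 10:25–12:10, 12:40–13:40.
Diego ∩ Anders: 08:00–08:20.
Diego ∩ Anders ∩ Mina: 08:00–08:20.
Diego ∩ Anders ∩ Mina ∩ Pablo: 08:00–08:20.
Single common window of 20 minutes.

20 minutes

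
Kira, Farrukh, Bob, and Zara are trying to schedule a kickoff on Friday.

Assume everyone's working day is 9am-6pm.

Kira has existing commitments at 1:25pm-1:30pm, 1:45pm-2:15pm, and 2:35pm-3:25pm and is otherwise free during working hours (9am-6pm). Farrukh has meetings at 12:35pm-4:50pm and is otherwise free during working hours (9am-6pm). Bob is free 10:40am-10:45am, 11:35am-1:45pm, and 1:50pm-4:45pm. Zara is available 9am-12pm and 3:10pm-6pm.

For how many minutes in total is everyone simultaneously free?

30 minutes

Kira free within 09:00–18:00: 09:00–13:25, 13:30–13:45, 14:15–14:35, 15:25–18:00.
Farrukh free within 09:00–18:00: 09:00–12:35, 16:50–18:00.
Kira ∩ Farrukh: 09:00–12:35, 16:50–18:00.
Kira ∩ Farrukh ∩ Bob: 10:40–10:45, 11:35–12:35.
Kira ∩ Farrukh ∩ Bob ∩ Zara: 10:40–10:45, 11:35–12:00.
Total common minutes: 5 + 25 = 30.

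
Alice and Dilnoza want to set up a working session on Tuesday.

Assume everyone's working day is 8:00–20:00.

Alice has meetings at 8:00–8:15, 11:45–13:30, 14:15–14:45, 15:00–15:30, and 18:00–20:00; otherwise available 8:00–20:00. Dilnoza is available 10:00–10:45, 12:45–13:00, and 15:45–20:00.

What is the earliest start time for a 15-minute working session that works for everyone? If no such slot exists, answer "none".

10:00

Alice free within 08:00–20:00: 08:15–11:45, 13:30–14:15, 14:45–15:00, 15:30–18:00.
Alice ∩ Dilnoza: 10:00–10:45, 15:45–18:00.
Windows ≥ 15 min: 10:00–10:45, 15:45–18:00.
Earliest such window starts at 10:00.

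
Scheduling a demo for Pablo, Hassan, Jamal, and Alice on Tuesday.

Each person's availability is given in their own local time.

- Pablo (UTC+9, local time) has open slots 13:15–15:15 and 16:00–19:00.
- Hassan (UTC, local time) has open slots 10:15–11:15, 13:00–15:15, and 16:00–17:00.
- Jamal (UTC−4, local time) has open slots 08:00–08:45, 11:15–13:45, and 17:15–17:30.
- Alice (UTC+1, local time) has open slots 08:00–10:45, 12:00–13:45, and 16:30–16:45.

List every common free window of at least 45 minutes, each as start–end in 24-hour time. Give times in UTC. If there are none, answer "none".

none

Pablo → UTC: 04:15–06:15, 07:00–10:00.
Hassan → UTC: 10:15–11:15, 13:00–15:15, 16:00–17:00.
Jamal → UTC: 12:00–12:45, 15:15–17:45, 21:15–21:30.
Alice → UTC: 07:00–09:45, 11:00–12:45, 15:30–15:45.
Pablo ∩ Hassan: (none).
Pablo ∩ Hassan ∩ Jamal: (none).
Pablo ∩ Hassan ∩ Jamal ∩ Alice: (none).
Windows ≥ 45 min: (none).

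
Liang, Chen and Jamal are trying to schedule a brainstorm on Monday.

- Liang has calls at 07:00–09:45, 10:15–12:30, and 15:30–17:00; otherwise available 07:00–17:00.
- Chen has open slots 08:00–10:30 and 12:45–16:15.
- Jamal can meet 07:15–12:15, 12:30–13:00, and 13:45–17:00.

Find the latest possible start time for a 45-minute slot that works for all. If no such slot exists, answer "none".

Liang free within 07:00–17:00: 09:45–10:15, 12:30–15:30.
Liang ∩ Chen: 09:45–10:15, 12:45–15:30.
Liang ∩ Chen ∩ Jamal: 09:45–10:15, 12:45–13:00, 13:45–15:30.
Windows ≥ 45 min: 13:45–15:30.
Latest start in the last window 13:45–15:30 is 15:30 − 45 min = 14:45.

14:45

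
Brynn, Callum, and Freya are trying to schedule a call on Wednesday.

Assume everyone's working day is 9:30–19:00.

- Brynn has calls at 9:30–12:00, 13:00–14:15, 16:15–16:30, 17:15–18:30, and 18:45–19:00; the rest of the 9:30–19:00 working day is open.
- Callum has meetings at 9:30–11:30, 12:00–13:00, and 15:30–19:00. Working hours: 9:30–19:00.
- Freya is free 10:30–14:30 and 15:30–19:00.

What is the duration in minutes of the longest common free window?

Brynn free within 09:30–19:00: 12:00–13:00, 14:15–16:15, 16:30–17:15, 18:30–18:45.
Callum free within 09:30–19:00: 11:30–12:00, 13:00–15:30.
Brynn ∩ Callum: 14:15–15:30.
Brynn ∩ Callum ∩ Freya: 14:15–14:30.
Single common window of 15 minutes.

15 minutes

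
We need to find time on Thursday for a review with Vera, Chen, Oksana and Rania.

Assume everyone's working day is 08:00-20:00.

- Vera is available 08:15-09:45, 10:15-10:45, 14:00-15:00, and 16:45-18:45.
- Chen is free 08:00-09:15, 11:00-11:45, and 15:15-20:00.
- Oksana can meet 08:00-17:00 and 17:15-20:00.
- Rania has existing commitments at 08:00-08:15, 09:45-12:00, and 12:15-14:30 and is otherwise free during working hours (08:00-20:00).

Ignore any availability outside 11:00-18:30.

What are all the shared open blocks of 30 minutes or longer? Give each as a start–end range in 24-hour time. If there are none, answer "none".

Rania free within 08:00–20:00: 08:15–09:45, 12:00–12:15, 14:30–20:00.
Vera ∩ Chen: 08:15–09:15, 16:45–18:45.
Vera ∩ Chen ∩ Oksana: 08:15–09:15, 16:45–17:00, 17:15–18:45.
Vera ∩ Chen ∩ Oksana ∩ Rania: 08:15–09:15, 16:45–17:00, 17:15–18:45.
Restricted to 11:00–18:30: 16:45–17:00, 17:15–18:30.
Windows ≥ 30 min: 17:15–18:30.

17:15–18:30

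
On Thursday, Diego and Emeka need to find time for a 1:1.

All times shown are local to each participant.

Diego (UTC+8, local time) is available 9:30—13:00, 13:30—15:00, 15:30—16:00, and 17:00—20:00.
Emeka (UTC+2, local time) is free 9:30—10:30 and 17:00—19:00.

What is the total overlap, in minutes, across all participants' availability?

Diego → UTC: 01:30–05:00, 05:30–07:00, 07:30–08:00, 09:00–12:00.
Emeka → UTC: 07:30–08:30, 15:00–17:00.
Diego ∩ Emeka: 07:30–08:00.
Total common minutes: 30.

30 minutes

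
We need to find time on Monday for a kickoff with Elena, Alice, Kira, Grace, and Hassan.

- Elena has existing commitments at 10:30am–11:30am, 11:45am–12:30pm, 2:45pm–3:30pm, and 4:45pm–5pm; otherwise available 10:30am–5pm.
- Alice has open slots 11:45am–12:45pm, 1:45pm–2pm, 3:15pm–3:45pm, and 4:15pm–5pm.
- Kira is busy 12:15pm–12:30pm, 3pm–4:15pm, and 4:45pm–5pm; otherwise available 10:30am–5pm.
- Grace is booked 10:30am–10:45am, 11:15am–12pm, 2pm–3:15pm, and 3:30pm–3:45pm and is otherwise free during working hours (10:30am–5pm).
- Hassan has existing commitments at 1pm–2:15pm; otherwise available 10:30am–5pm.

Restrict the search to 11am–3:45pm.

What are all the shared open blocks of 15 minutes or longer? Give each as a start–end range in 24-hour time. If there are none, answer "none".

Elena free within 10:30–17:00: 11:30–11:45, 12:30–14:45, 15:30–16:45.
Kira free within 10:30–17:00: 10:30–12:15, 12:30–15:00, 16:15–16:45.
Grace free within 10:30–17:00: 10:45–11:15, 12:00–14:00, 15:15–15:30, 15:45–17:00.
Hassan free within 10:30–17:00: 10:30–13:00, 14:15–17:00.
Elena ∩ Alice: 12:30–12:45, 13:45–14:00, 15:30–15:45, 16:15–16:45.
Elena ∩ Alice ∩ Kira: 12:30–12:45, 13:45–14:00, 16:15–16:45.
Elena ∩ Alice ∩ Kira ∩ Grace: 12:30–12:45, 13:45–14:00, 16:15–16:45.
Elena ∩ Alice ∩ Kira ∩ Grace ∩ Hassan: 12:30–12:45, 16:15–16:45.
Restricted to 11:00–15:45: 12:30–12:45.
Windows ≥ 15 min: 12:30–12:45.

12:30–12:45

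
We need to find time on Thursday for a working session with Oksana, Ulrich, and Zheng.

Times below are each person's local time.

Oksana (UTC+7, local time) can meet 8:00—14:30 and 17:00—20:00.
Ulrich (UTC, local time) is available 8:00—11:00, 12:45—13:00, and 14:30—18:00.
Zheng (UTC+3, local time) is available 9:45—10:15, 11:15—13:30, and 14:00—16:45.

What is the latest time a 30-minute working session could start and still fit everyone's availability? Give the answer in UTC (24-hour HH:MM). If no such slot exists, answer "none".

10:00

Oksana → UTC: 01:00–07:30, 10:00–13:00.
Ulrich → UTC: 08:00–11:00, 12:45–13:00, 14:30–18:00.
Zheng → UTC: 06:45–07:15, 08:15–10:30, 11:00–13:45.
Oksana ∩ Ulrich: 10:00–11:00, 12:45–13:00.
Oksana ∩ Ulrich ∩ Zheng: 10:00–10:30, 12:45–13:00.
Windows ≥ 30 min: 10:00–10:30.
Latest start in the last window 10:00–10:30 is 10:30 − 30 min = 10:00.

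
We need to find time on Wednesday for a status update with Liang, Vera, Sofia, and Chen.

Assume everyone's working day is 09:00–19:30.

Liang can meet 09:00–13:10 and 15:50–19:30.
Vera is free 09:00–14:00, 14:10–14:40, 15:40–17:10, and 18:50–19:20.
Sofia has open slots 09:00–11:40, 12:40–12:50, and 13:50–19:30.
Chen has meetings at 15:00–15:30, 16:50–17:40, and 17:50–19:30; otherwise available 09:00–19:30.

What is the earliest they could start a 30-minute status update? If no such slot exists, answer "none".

Chen free within 09:00–19:30: 09:00–15:00, 15:30–16:50, 17:40–17:50.
Liang ∩ Vera: 09:00–13:10, 15:50–17:10, 18:50–19:20.
Liang ∩ Vera ∩ Sofia: 09:00–11:40, 12:40–12:50, 15:50–17:10, 18:50–19:20.
Liang ∩ Vera ∩ Sofia ∩ Chen: 09:00–11:40, 12:40–12:50, 15:50–16:50.
Windows ≥ 30 min: 09:00–11:40, 15:50–16:50.
Earliest such window starts at 09:00.

09:00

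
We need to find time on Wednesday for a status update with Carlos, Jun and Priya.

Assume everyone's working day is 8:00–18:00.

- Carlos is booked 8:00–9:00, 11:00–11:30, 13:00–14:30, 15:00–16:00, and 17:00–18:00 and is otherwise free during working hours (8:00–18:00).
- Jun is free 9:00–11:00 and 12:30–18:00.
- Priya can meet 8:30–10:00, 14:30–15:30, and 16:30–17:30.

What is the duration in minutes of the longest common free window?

Carlos free within 08:00–18:00: 09:00–11:00, 11:30–13:00, 14:30–15:00, 16:00–17:00.
Carlos ∩ Jun: 09:00–11:00, 12:30–13:00, 14:30–15:00, 16:00–17:00.
Carlos ∩ Jun ∩ Priya: 09:00–10:00, 14:30–15:00, 16:30–17:00.
Common window lengths: 60, 30, 30 min; longest is 60.

60 minutes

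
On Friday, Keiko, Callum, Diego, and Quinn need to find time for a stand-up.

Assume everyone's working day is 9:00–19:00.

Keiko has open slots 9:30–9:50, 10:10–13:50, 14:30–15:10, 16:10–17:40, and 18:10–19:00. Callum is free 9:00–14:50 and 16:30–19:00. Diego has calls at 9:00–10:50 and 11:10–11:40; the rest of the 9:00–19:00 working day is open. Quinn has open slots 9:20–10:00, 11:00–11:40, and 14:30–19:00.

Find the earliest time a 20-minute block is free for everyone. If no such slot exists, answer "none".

Diego free within 09:00–19:00: 10:50–11:10, 11:40–19:00.
Keiko ∩ Callum: 09:30–09:50, 10:10–13:50, 14:30–14:50, 16:30–17:40, 18:10–19:00.
Keiko ∩ Callum ∩ Diego: 10:50–11:10, 11:40–13:50, 14:30–14:50, 16:30–17:40, 18:10–19:00.
Keiko ∩ Callum ∩ Diego ∩ Quinn: 11:00–11:10, 14:30–14:50, 16:30–17:40, 18:10–19:00.
Windows ≥ 20 min: 14:30–14:50, 16:30–17:40, 18:10–19:00.
Earliest such window starts at 14:30.

14:30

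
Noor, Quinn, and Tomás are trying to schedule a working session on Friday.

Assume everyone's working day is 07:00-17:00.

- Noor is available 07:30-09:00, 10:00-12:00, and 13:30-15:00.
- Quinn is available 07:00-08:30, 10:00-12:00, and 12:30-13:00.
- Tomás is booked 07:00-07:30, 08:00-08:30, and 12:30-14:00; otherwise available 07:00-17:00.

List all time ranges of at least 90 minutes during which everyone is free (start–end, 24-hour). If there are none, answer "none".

10:00–12:00

Tomás free within 07:00–17:00: 07:30–08:00, 08:30–12:30, 14:00–17:00.
Noor ∩ Quinn: 07:30–08:30, 10:00–12:00.
Noor ∩ Quinn ∩ Tomás: 07:30–08:00, 10:00–12:00.
Windows ≥ 90 min: 10:00–12:00.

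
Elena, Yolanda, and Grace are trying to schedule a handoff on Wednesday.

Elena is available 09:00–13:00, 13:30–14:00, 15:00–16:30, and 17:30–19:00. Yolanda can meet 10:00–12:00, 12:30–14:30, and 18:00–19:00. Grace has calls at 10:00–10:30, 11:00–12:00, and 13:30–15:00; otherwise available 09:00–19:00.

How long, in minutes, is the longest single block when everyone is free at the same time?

Grace free within 09:00–19:00: 09:00–10:00, 10:30–11:00, 12:00–13:30, 15:00–19:00.
Elena ∩ Yolanda: 10:00–12:00, 12:30–13:00, 13:30–14:00, 18:00–19:00.
Elena ∩ Yolanda ∩ Grace: 10:30–11:00, 12:30–13:00, 18:00–19:00.
Common window lengths: 30, 30, 60 min; longest is 60.

60 minutes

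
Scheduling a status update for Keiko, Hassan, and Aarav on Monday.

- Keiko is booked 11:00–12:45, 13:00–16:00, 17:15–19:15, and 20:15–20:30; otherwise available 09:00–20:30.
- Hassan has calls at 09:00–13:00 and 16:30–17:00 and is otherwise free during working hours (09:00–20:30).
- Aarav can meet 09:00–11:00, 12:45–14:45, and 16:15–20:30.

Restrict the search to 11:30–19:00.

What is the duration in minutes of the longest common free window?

15 minutes

Keiko free within 09:00–20:30: 09:00–11:00, 12:45–13:00, 16:00–17:15, 19:15–20:15.
Hassan free within 09:00–20:30: 13:00–16:30, 17:00–20:30.
Keiko ∩ Hassan: 16:00–16:30, 17:00–17:15, 19:15–20:15.
Keiko ∩ Hassan ∩ Aarav: 16:15–16:30, 17:00–17:15, 19:15–20:15.
Restricted to 11:30–19:00: 16:15–16:30, 17:00–17:15.
Common window lengths: 15, 15 min; longest is 15.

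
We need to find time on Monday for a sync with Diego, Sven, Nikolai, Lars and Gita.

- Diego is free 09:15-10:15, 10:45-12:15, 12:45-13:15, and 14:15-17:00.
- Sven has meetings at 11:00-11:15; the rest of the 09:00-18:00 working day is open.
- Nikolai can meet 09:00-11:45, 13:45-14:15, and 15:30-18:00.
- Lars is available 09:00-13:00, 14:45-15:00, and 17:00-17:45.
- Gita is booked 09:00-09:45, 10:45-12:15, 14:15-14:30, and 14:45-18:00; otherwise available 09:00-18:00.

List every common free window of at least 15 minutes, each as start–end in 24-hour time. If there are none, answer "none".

09:45–10:15

Sven free within 09:00–18:00: 09:00–11:00, 11:15–18:00.
Gita free within 09:00–18:00: 09:45–10:45, 12:15–14:15, 14:30–14:45.
Diego ∩ Sven: 09:15–10:15, 10:45–11:00, 11:15–12:15, 12:45–13:15, 14:15–17:00.
Diego ∩ Sven ∩ Nikolai: 09:15–10:15, 10:45–11:00, 11:15–11:45, 15:30–17:00.
Diego ∩ Sven ∩ Nikolai ∩ Lars: 09:15–10:15, 10:45–11:00, 11:15–11:45.
Diego ∩ Sven ∩ Nikolai ∩ Lars ∩ Gita: 09:45–10:15.
Windows ≥ 15 min: 09:45–10:15.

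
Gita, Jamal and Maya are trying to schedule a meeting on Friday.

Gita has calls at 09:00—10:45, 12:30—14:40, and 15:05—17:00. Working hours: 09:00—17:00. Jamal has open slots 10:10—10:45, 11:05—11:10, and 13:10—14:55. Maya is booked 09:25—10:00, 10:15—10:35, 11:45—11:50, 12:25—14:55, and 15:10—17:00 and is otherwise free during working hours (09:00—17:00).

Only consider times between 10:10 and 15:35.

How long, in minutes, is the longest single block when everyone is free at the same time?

Gita free within 09:00–17:00: 10:45–12:30, 14:40–15:05.
Maya free within 09:00–17:00: 09:00–09:25, 10:00–10:15, 10:35–11:45, 11:50–12:25, 14:55–15:10.
Gita ∩ Jamal: 11:05–11:10, 14:40–14:55.
Gita ∩ Jamal ∩ Maya: 11:05–11:10.
Restricted to 10:10–15:35: 11:05–11:10.
Single common window of 5 minutes.

5 minutes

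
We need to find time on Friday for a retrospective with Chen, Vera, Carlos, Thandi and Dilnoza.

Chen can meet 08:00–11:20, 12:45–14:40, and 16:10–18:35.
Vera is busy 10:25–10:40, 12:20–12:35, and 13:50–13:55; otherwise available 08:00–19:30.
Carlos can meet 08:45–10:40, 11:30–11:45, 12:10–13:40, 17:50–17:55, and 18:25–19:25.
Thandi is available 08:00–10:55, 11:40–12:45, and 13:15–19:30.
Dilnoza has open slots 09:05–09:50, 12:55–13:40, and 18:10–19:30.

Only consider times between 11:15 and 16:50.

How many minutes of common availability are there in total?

Vera free within 08:00–19:30: 08:00–10:25, 10:40–12:20, 12:35–13:50, 13:55–19:30.
Chen ∩ Vera: 08:00–10:25, 10:40–11:20, 12:45–13:50, 13:55–14:40, 16:10–18:35.
Chen ∩ Vera ∩ Carlos: 08:45–10:25, 12:45–13:40, 17:50–17:55, 18:25–18:35.
Chen ∩ Vera ∩ Carlos ∩ Thandi: 08:45–10:25, 13:15–13:40, 17:50–17:55, 18:25–18:35.
Chen ∩ Vera ∩ Carlos ∩ Thandi ∩ Dilnoza: 09:05–09:50, 13:15–13:40, 18:25–18:35.
Restricted to 11:15–16:50: 13:15–13:40.
Total common minutes: 25.

25 minutes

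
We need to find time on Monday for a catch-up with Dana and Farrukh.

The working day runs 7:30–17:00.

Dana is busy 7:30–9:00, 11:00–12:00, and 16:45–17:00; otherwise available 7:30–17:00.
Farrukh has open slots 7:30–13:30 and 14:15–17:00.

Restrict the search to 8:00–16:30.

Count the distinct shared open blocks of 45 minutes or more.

3

Dana free within 07:30–17:00: 09:00–11:00, 12:00–16:45.
Dana ∩ Farrukh: 09:00–11:00, 12:00–13:30, 14:15–16:45.
Restricted to 08:00–16:30: 09:00–11:00, 12:00–13:30, 14:15–16:30.
Windows ≥ 45 min: 09:00–11:00, 12:00–13:30, 14:15–16:30.
That's 3 windows.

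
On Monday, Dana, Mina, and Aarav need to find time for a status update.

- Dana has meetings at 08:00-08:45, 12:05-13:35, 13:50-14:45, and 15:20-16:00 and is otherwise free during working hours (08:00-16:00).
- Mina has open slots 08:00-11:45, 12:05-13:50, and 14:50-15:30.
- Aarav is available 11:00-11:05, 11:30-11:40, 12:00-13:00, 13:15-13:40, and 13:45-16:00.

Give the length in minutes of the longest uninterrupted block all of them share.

30 minutes

Dana free within 08:00–16:00: 08:45–12:05, 13:35–13:50, 14:45–15:20.
Dana ∩ Mina: 08:45–11:45, 13:35–13:50, 14:50–15:20.
Dana ∩ Mina ∩ Aarav: 11:00–11:05, 11:30–11:40, 13:35–13:40, 13:45–13:50, 14:50–15:20.
Common window lengths: 5, 10, 5, 5, 30 min; longest is 30.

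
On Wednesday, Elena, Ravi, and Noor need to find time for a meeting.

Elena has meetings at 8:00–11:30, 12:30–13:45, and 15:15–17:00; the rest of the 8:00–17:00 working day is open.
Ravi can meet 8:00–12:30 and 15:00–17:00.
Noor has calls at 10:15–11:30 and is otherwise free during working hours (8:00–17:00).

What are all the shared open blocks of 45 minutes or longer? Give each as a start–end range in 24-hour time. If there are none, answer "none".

Elena free within 08:00–17:00: 11:30–12:30, 13:45–15:15.
Noor free within 08:00–17:00: 08:00–10:15, 11:30–17:00.
Elena ∩ Ravi: 11:30–12:30, 15:00–15:15.
Elena ∩ Ravi ∩ Noor: 11:30–12:30, 15:00–15:15.
Windows ≥ 45 min: 11:30–12:30.

11:30–12:30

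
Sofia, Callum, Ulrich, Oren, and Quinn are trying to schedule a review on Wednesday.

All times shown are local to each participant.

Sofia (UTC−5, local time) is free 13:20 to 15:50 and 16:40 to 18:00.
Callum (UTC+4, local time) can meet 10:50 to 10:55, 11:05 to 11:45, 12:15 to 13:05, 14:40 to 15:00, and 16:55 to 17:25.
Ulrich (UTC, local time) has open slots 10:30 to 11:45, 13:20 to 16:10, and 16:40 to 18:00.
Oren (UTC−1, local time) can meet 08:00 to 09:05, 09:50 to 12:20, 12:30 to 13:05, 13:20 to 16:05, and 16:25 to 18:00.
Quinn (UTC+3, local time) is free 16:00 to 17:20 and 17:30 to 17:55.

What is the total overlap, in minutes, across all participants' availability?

Sofia → UTC: 18:20–20:50, 21:40–23:00.
Callum → UTC: 06:50–06:55, 07:05–07:45, 08:15–09:05, 10:40–11:00, 12:55–13:25.
Ulrich → UTC: 10:30–11:45, 13:20–16:10, 16:40–18:00.
Oren → UTC: 09:00–10:05, 10:50–13:20, 13:30–14:05, 14:20–17:05, 17:25–19:00.
Quinn → UTC: 13:00–14:20, 14:30–14:55.
Sofia ∩ Callum: (none).
Sofia ∩ Callum ∩ Ulrich: (none).
Sofia ∩ Callum ∩ Ulrich ∩ Oren: (none).
Sofia ∩ Callum ∩ Ulrich ∩ Oren ∩ Quinn: (none).
Total common minutes: 0.

0 minutes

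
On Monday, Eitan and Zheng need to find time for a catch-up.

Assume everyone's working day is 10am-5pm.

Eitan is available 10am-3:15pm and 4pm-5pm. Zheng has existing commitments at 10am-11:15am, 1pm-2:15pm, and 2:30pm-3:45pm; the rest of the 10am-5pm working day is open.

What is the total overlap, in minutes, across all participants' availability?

Zheng free within 10:00–17:00: 11:15–13:00, 14:15–14:30, 15:45–17:00.
Eitan ∩ Zheng: 11:15–13:00, 14:15–14:30, 16:00–17:00.
Total common minutes: 105 + 15 + 60 = 180.

180 minutes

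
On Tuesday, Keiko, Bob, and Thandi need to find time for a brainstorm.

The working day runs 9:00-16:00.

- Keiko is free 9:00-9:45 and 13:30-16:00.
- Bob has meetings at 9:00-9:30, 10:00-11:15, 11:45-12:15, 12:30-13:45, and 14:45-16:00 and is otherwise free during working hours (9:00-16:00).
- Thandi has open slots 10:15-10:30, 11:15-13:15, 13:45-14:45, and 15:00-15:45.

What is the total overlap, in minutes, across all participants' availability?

60 minutes

Bob free within 09:00–16:00: 09:30–10:00, 11:15–11:45, 12:15–12:30, 13:45–14:45.
Keiko ∩ Bob: 09:30–09:45, 13:45–14:45.
Keiko ∩ Bob ∩ Thandi: 13:45–14:45.
Total common minutes: 60.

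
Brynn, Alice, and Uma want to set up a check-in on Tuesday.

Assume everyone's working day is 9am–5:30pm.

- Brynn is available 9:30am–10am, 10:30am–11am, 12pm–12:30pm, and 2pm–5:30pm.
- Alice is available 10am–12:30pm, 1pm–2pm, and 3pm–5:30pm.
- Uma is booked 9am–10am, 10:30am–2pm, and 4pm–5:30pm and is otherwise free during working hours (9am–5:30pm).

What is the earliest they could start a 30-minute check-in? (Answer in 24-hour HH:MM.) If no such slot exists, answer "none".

Uma free within 09:00–17:30: 10:00–10:30, 14:00–16:00.
Brynn ∩ Alice: 10:30–11:00, 12:00–12:30, 15:00–17:30.
Brynn ∩ Alice ∩ Uma: 15:00–16:00.
Windows ≥ 30 min: 15:00–16:00.
Earliest such window starts at 15:00.

15:00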